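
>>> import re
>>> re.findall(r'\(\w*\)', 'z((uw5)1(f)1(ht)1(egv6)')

['(uw5)', '(f)', '(ht)', '(egv6)']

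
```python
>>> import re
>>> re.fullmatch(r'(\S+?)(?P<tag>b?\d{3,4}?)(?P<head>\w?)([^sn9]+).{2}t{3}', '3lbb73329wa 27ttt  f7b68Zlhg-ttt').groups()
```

Pattern: one or more of a non-whitespace character (lazy) (captured); then optionally the literal 'b', then 3 to 4 of a digit (lazy) (captured as 'tag'); then optionally a word character (captured as 'head'); then one or more of any character except [sn9] (captured); then exactly 2 of any character, then exactly 3 of a literal 't'.
Lazy quantifiers expand one character at a time until the remainder of the pattern can match.
For `fullmatch`, every character of the input must be accounted for by the pattern.
The match spans [0:32] → '3lbb73329wa 27ttt  f7b68Zlhg-ttt'.
Captured: group 1 = '3lb', group 2 = 'b7332', group 3 = '9', group 4 = 'wa 27ttt  f7b68Zlh'.

('3lb', 'b7332', '9', 'wa 27ttt  f7b68Zlh')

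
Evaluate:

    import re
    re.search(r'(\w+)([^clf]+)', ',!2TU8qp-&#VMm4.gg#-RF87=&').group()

'2TU8qp-&#VMm4.gg#-RF87=&'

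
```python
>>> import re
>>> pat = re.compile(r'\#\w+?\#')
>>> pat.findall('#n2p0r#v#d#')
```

No capturing groups, so `findall` returns the 2 full match strings.

['#n2p0r#', '#d#']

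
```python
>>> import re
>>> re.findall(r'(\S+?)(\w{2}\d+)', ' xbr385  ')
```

[('x', 'br385')]

This matches one or more of a non-whitespace character (lazy) (captured); then exactly 2 of a word character, then one or more of a digit (captured).
The `?` after the quantifier makes it lazy — it takes as little as possible before letting the rest of the pattern try.
Scanning left to right: at [1:7] match 'xbr385', groups = ('x', 'br385').
2 groups means the one result is a tuple of 2 captured strings — 1 here.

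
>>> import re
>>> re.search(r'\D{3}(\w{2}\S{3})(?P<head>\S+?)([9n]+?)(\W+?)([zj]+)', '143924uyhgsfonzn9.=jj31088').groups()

('gsfon', 'z', 'n9', '.=', 'jj')

Pattern: exactly 3 of a non-digit; then exactly 2 of a word character, then exactly 3 of a non-whitespace character (captured); then one or more of a non-whitespace character (lazy) (captured as 'head'); then one or more of one of [9n] (lazy) (captured); then one or more of a non-word character (lazy) (captured); then one or more of one of [zj] (captured).
A non-greedy quantifier consumes as few characters as it can — just enough that the remainder of the pattern still matches from where it stops; whatever follows it matches normally.
Unlike `match`, `search` isn't anchored — it looks for the pattern anywhere in the string.
The match spans [6:21] → 'uyhgsfonzn9.=jj'.
Captured: group 1 = 'gsfon', group 2 = 'z', group 3 = 'n9', group 4 = '.=', group 5 = 'jj'.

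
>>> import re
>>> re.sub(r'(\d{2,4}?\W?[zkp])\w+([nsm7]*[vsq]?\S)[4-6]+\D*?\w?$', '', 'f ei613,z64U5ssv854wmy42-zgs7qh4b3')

'f ei613,z64U5ssv854wmy'

This matches 2 to 4 of a digit (lazy), then optionally a non-word character, then one of [zkp] (captured); then one or more of a word character; then zero or more of one of [nsm7], then optionally one of [vsq], then a non-whitespace character (captured); then one or more of a character in [4-6], then zero or more of a non-digit (lazy), then optionally a word character; then anchored at the end.
`sub` substitutes '' at each match site.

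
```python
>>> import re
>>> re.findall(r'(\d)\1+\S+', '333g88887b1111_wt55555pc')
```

The backreference `\1` re-matches whatever the first group consumed, character for character.
Walking the string: at [0:24] match '333g88887b1111_wt55555pc', group 1 = '3'.
With a single group, `findall` returns only what that group captured — 1 item.

['3']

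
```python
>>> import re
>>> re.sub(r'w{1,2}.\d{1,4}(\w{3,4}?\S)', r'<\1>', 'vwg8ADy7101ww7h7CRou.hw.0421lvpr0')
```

'v<ADy7>101<h7CR>ou.h<lvpr>0'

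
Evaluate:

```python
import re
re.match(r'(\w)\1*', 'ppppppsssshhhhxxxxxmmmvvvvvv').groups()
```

('p',)

A backreference is literal: `\1` must see the identical characters the first group matched.
`match` is anchored at position 0; if the pattern doesn't fit there, it returns None.
The match spans [0:6] → 'pppppp'.
Captured: group 1 = 'p'.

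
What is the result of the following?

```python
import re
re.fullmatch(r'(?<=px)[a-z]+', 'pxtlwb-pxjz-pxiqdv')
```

None

The positive lookaround only admits positions where the adjacent text matches; those characters stay outside the span.
For `fullmatch`, every character of the input must be accounted for by the pattern.
Here the string isn't matched end-to-end, so the call returns None.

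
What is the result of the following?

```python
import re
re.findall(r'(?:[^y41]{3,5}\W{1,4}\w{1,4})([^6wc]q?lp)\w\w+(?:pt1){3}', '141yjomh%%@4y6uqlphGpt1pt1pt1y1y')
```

['qlp']

Pattern: 3 to 5 of any character except [y41], then 1 to 4 of a non-word character, then 1 to 4 of a word character (non-capturing group); then any character except [6wc], then optionally the literal 'q', then the literal 'lp' (captured); then a word character, then one or more of a word character, then the literal 'pt1' repeated 3 times.
Matches: at [4:29] match 'jomh%%@4y6uqlphGpt1pt1pt1', group 1 = 'qlp'.
`findall` collects group 1 from the one match (1 total).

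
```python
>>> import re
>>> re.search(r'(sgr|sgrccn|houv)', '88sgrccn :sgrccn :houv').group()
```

'sgr'

Alternation tries branches left to right and keeps the first one that lets the overall match succeed at that position.
`search` walks the string left to right and returns the first match it finds.
The match spans [2:5] → 'sgr'.
Captured: group 1 = 'sgr'.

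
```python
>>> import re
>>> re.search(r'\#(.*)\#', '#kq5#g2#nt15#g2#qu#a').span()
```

(0, 19)

`re.search` scans for the first position where the pattern succeeds.
The match spans [0:19] → '#kq5#g2#nt15#g2#qu#'.
Captured: group 1 = 'kq5#g2#nt15#g2#qu'.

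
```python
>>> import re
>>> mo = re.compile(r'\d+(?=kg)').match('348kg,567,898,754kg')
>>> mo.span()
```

(0, 3)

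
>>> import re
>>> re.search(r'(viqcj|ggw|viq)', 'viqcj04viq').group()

'viqcj'

The regex engine tests alternatives in the order written; an earlier branch that matches wins even if a later one would match more.
`re.search` tries every starting position until one works.
The match spans [0:5] → 'viqcj'.
Captured: group 1 = 'viqcj'.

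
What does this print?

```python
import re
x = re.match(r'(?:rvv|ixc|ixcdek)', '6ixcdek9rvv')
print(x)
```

`re.match` only tries the pattern at the start of the string.
Here position 0 doesn't satisfy it, so the call returns None.

None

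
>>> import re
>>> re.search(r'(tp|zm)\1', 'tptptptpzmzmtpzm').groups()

('tp',)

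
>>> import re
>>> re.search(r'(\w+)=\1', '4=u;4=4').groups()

('4',)

The match spans [4:7] → '4=4'.
Captured: group 1 = '4'.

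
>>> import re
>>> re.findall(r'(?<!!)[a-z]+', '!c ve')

['ve']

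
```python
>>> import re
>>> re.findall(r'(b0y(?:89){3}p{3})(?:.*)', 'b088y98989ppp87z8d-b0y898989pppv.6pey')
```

Pattern: the literal 'b0y', then the literal '89' repeated 3 times, then exactly 3 of a literal 'p' (captured); then zero or more of any character (non-capturing group).
Walking the string: at [19:37] match 'b0y898989pppv.6pey', group 1 = 'b0y898989ppp'.
`findall` collects group 1 from the one match (1 total).

['b0y898989ppp']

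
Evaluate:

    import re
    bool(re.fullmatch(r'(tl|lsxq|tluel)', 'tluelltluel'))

`fullmatch` succeeds only if the pattern covers the string from start to end.
Here there's no way to consume every character, so the call returns None, and `bool(None)` is False.

False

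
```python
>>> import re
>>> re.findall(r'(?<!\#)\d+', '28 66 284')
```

`(?!…)`/`(?<!…)` only lets a position through if the neighbouring text does NOT match; no characters are consumed.
No capturing groups, so `findall` returns the 3 full match strings.

['28', '66', '284']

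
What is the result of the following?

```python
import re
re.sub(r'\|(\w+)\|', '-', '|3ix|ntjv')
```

Matches: at [0:5] → '|3ix|'.
Every occurrence is swapped for '-'.

'-ntjv'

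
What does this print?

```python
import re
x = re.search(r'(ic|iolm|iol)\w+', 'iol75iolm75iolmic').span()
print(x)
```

(0, 17)

`search` walks the string left to right and returns the first match it finds.
The match spans [0:17] → 'iol75iolm75iolmic'.
Captured: group 1 = 'iol'.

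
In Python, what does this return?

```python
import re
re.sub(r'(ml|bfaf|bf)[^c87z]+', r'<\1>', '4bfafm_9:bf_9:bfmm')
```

`|` is ordered: at each position the engine commits to the first alternative that works.
`\1` in the replacement pulls in group 1's text for each match.

'4<bfaf>'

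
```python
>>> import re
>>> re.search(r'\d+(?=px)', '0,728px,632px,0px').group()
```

'728'

Because the assertion is zero-width, the text it checks is not consumed and won't appear in the result.
Unlike `match`, `search` isn't anchored — it looks for the pattern anywhere in the string.
The match spans [2:5] → '728'.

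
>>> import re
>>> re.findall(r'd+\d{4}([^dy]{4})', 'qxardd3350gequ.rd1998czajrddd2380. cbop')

['gequ', 'czaj', '. cb']

The pattern matches one or more of the literal 'd', then exactly 4 of a digit; then exactly 4 of any character except [dy] (captured).
Scanning left to right: at [4:14] match 'dd3350gequ', group 1 = 'gequ'; at [16:25] match 'd1998czaj', group 1 = 'czaj'; at [26:37] match 'ddd2380. cb', group 1 = '. cb'.
Because there's exactly one group, `findall` drops the full match and keeps group 1 from each hit.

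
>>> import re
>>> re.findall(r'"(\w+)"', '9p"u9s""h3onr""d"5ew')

['u9s', 'h3onr', 'd']

Walking the string: at [2:7] match '"u9s"', group 1 = 'u9s'; at [7:14] match '"h3onr"', group 1 = 'h3onr'; at [14:17] match '"d"', group 1 = 'd'.
One capturing group, so `findall` returns just the captured substring from each match — 3 in all.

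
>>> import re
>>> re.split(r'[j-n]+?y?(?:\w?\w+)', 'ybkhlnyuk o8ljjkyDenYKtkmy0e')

Pattern: one or more of a character in [j-n] (lazy), then optionally the literal 'y'; then optionally a word character, then one or more of a word character (non-capturing group).
Matches to split on: at [2:9] → 'khlnyuk'; at [12:28] → 'ljjkyDenYKtkmy0e'.
Splitting on the pattern gives 3 pieces.

['yb', ' o8', '']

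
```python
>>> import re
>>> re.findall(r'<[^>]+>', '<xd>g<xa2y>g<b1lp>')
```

With no groups in the pattern, `findall` gives back each whole match — 3 here.

['<xd>', '<xa2y>', '<b1lp>']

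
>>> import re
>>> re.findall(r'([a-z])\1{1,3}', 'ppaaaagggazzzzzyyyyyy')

The backreference `\1` re-matches whatever the first group consumed, character for character.
Walking the string: at [0:2] match 'pp', group 1 = 'p'; at [2:6] match 'aaaa', group 1 = 'a'; at [6:9] match 'ggg', group 1 = 'g'; at [10:14] match 'zzzz', group 1 = 'z'; at [15:19] match 'yyyy', group 1 = 'y'; ….
`findall` collects group 1 from each match (6 total).

['p', 'a', 'g', 'z', 'y', 'y']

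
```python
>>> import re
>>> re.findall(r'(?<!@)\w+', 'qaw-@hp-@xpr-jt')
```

['qaw', 'p', 'pr', 'jt']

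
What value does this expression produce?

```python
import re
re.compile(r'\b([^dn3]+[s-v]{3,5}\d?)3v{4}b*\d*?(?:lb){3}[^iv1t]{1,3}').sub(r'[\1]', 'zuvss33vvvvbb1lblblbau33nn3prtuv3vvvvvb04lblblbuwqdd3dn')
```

'[zuvss3]3nn3prtuv3vvvvvb04lblblbuwqdd3dn'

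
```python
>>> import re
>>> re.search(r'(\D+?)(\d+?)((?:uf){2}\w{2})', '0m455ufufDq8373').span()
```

(1, 11)

The pattern matches one or more of a non-digit (lazy) (captured); then one or more of a digit (lazy) (captured); then the literal 'uf' repeated 2 times, then exactly 2 of a word character (captured).
The match spans [1:11] → 'm455ufufDq'.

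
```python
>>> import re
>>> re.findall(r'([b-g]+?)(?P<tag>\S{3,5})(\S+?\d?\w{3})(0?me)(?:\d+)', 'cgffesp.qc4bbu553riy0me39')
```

The pattern matches one or more of a character in [b-g] (lazy) (captured); then 3 to 5 of a non-whitespace character (captured as 'tag'); then one or more of a non-whitespace character (lazy), then optionally a digit, then exactly 3 of a word character (captured); then optionally a literal '0', then the literal 'me' (captured); then one or more of a digit (non-capturing group).
The `?` after the quantifier makes it lazy — it takes as little as possible before letting the rest of the pattern try.
Walking the string: at [0:25] match 'cgffesp.qc4bbu553riy0me39', groups = ('c', 'gffes', 'p.qc4bbu553riy', '0me').
4 groups means the one result is a tuple of 4 captured strings — 1 here.

[('c', 'gffes', 'p.qc4bbu553riy', '0me')]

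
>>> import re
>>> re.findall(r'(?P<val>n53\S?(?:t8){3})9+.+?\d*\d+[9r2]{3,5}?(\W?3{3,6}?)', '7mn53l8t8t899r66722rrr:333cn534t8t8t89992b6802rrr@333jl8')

Pattern: the literal 'n53', then optionally a non-whitespace character, then the literal 't8' repeated 3 times (captured as 'val'); then one or more of a literal '9', then one or more of any character (lazy), then zero or more of a digit; then one or more of a digit, then 3 to 5 of one of [9r2] (lazy); then optionally a non-word character, then 3 to 6 of a literal '3' (lazy) (captured).
2 groups means the one result is a tuple of 2 captured strings — 1 here.

[('n534t8t8t8', '@333')]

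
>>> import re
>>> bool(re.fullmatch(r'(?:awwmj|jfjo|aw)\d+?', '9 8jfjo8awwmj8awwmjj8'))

False

`fullmatch` succeeds only if the pattern covers the string from start to end.
Here the string isn't matched end-to-end, so the call returns None, and `bool(None)` is False.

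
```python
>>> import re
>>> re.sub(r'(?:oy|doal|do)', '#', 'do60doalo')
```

'#60#o'

The regex engine tests alternatives in the order written; an earlier branch that matches wins even if a later one would match more.
Matches: at [0:2] → 'do'; at [4:8] → 'doal'.
Each match is replaced by '#'.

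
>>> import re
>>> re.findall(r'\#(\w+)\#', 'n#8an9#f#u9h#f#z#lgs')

['8an9', 'u9h', 'z']

Walking the string: at [1:7] match '#8an9#', group 1 = '8an9'; at [8:13] match '#u9h#', group 1 = 'u9h'; at [14:17] match '#z#', group 1 = 'z'.
Because there's exactly one group, `findall` drops the full match and keeps group 1 from each hit.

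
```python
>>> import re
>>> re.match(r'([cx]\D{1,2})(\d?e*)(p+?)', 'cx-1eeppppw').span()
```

(0, 7)

Pattern: one of [cx], then 1 to 2 of a non-digit (captured); then optionally a digit, then zero or more of a literal 'e' (captured); then one or more of a literal 'p' (lazy) (captured).
`match` is anchored at position 0; if the pattern doesn't fit there, it returns None.
The match spans [0:7] → 'cx-1eep'.
Captured: group 1 = 'cx-', group 2 = '1ee', group 3 = 'p'.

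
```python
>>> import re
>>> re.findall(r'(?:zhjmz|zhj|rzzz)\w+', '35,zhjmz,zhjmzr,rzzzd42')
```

['zhjmz', 'zhjmzr', 'rzzzd42']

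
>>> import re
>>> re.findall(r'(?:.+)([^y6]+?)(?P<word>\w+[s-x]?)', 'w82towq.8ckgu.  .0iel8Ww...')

Pattern: one or more of any character (non-capturing group); then one or more of any character except [y6] (lazy) (captured); then one or more of a word character, then optionally a character in [s-x] (captured as 'word').
Multiple groups make `findall` return tuples — one 2-tuple for the one match.

[('W', 'w')]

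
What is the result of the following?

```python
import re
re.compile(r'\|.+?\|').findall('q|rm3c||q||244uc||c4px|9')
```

['|rm3c|', '|q|', '|244uc|', '|c4px|']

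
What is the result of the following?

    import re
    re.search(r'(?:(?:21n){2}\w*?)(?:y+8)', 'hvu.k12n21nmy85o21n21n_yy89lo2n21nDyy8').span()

The pattern matches the literal '21n' repeated 2 times, then zero or more of a word character (lazy) (non-capturing group); then one or more of a literal 'y', then the literal '8' (non-capturing group).
`search` walks the string left to right and returns the first match it finds.
The match spans [16:26] → '21n21n_yy8'.

(16, 26)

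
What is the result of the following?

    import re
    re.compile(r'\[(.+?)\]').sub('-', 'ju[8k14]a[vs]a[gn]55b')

'ju-a-a-55b'

Lazy quantifiers expand one character at a time until the remainder of the pattern can match.
Matches: at [2:8] → '[8k14]'; at [9:13] → '[vs]'; at [14:18] → '[gn]'.
`sub` substitutes '-' at each match site.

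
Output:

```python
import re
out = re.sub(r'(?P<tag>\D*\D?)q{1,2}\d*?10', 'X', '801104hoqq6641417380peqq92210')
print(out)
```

This matches zero or more of a non-digit, then optionally a non-digit (captured as 'tag'); then 1 to 2 of the literal 'q', then zero or more of a digit (lazy), then the literal '10'.
Matches: at [20:29] → 'peqq92210'.
`sub` substitutes 'X' at each match site.

801104hoqq6641417380X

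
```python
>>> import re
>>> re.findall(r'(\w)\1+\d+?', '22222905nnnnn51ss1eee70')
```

After group 1 captures some text, `\1` only succeeds where that same text appears again.
Matches: at [0:6] match '222229', group 1 = '2'; at [8:14] match 'nnnnn5', group 1 = 'n'; at [15:18] match 'ss1', group 1 = 's'; at [18:22] match 'eee7', group 1 = 'e'.
Because there's exactly one group, `findall` drops the full match and keeps group 1 from each hit.

['2', 'n', 's', 'e']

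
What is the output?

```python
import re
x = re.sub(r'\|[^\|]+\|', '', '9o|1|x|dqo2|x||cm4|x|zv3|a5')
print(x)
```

Matches: at [2:5] → '|1|'; at [6:12] → '|dqo2|'; at [14:19] → '|cm4|'; at [20:25] → '|zv3|'.
Each match is replaced by ''.

9oxx|xa5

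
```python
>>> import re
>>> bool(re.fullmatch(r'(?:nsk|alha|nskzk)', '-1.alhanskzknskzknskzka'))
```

For `fullmatch`, every character of the input must be accounted for by the pattern.
Here the string isn't matched end-to-end, so the call returns None, and `bool(None)` is False.

False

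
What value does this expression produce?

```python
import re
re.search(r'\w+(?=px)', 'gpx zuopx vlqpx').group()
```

'g'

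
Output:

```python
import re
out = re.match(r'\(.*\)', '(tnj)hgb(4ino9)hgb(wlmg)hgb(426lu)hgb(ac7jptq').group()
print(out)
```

(tnj)hgb(4ino9)hgb(wlmg)hgb(426lu)

`match` is anchored at position 0; if the pattern doesn't fit there, it returns None.
The match spans [0:34] → '(tnj)hgb(4ino9)hgb(wlmg)hgb(426lu)'.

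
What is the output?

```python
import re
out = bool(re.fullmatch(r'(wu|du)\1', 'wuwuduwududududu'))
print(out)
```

`\1` has to match the exact text group 1 already captured.
`re.fullmatch` is like wrapping the pattern in `^…$` (in single-line mode).
Here there's no way to consume every character, so the call returns None, and `bool(None)` is False.

False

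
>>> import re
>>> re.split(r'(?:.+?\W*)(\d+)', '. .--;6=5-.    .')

Pattern: one or more of any character (lazy), then zero or more of a non-word character (non-capturing group); then one or more of a digit (captured).
With the lazy modifier that quantifier settles for the fewest repetitions that let the rest of the pattern succeed (the atoms after it are unaffected and can still be greedy).
Matches to split on: at [0:7] → '. .--;6'; at [7:9] → '=5'.
Because the pattern has a capturing group, `split` also inserts each captured text between the pieces.

['', '6', '', '5', '-.    .']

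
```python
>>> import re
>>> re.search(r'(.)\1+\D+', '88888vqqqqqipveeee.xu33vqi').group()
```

'88888vqqqqqipveeee.xu'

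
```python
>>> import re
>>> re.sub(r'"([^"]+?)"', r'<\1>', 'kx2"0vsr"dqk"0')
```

`\1` in the replacement pulls in group 1's text for each match.

'kx2<0vsr>dqk"0'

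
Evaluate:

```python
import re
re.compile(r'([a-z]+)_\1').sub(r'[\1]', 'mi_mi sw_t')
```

'[mi] sw_t'

`\1` is not a pattern — it's the concrete string captured by group 1, re-applied verbatim.
Matches: at [0:5] → 'mi_mi'.
The replacement refers to a captured group, so each match is rewritten using its own captured text.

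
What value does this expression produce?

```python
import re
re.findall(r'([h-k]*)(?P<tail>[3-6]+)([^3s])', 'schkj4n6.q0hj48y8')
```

[('hkj', '4', 'n'), ('', '6', '.'), ('hj', '4', '8')]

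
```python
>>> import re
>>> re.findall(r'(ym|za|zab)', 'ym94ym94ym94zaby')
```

The regex engine tests alternatives in the order written; an earlier branch that matches wins even if a later one would match more.
With a single group, `findall` returns only what that group captured — 4 items.

['ym', 'ym', 'ym', 'za']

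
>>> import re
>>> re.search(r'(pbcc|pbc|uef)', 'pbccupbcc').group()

'pbcc'

Alternation isn't longest-match — the leftmost alternative that fits at this position is chosen.
The match spans [0:4] → 'pbcc'.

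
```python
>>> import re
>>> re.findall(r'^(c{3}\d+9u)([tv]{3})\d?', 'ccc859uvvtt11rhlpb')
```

Pattern: anchored at the start of the string; then exactly 3 of a literal 'c', then one or more of a digit, then the literal '9u' (captured); then exactly 3 of one of [tv] (captured); then optionally a digit.
Multiple groups make `findall` return tuples — one 2-tuple for the one match.

[('ccc859u', 'vvt')]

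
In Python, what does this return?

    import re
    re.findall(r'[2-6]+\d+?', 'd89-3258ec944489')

['3258', '4448']

Lazy quantifiers expand one character at a time until the remainder of the pattern can match.
No capturing groups, so `findall` returns the 2 full match strings.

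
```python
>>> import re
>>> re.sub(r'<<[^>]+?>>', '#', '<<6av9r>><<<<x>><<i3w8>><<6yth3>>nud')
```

'####nud'

Every occurrence is swapped for '#'.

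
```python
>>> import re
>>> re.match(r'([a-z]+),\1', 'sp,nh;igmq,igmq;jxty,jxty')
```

A backreference is literal: `\1` must see the identical characters the first group matched.
`re.match` only tries the pattern at the start of the string.
Here position 0 doesn't satisfy it, so the call returns None.

None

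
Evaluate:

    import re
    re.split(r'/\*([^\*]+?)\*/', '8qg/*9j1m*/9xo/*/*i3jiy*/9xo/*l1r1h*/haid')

['8qg', '9j1m', '9xo/*', 'i3jiy', '9xo', 'l1r1h', 'haid']

Matches to split on: at [3:11] → '/*9j1m*/'; at [16:25] → '/*i3jiy*/'; at [28:37] → '/*l1r1h*/'.
Because the pattern has a capturing group, `split` also inserts each captured text between the pieces.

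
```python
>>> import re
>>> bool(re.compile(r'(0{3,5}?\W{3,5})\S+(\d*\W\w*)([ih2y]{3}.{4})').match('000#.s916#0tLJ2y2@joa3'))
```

`match` is anchored at position 0; if the pattern doesn't fit there, it returns None.
Here position 0 doesn't satisfy it, so the call returns None, and `bool(None)` is False.

False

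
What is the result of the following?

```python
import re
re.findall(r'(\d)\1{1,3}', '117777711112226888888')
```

['1', '7', '1', '2', '8', '8']

`\1` is not a pattern — it's the concrete string captured by group 1, re-applied verbatim.
With a single group, `findall` returns only what that group captured — 6 items.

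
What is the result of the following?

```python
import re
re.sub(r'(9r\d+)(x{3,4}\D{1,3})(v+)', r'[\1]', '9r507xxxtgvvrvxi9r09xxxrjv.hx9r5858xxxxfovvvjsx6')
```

The pattern matches the literal '9r', then one or more of a digit (captured); then 3 to 4 of the literal 'x', then 1 to 3 of a non-digit (captured); then one or more of a literal 'v' (captured).
Matches: at [0:12] → '9r507xxxtgvv'; at [16:26] → '9r09xxxrjv'; at [29:44] → '9r5858xxxxfovvv'.
Each match is replaced using the text its own group 1 captured.

'[9r507]rvxi[9r09].hx[9r5858]jsx6'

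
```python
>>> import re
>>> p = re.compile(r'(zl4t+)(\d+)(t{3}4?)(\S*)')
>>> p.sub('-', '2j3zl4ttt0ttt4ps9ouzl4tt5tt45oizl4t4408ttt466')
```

Pattern: the literal 'zl4', then one or more of the literal 't' (captured); then one or more of a digit (captured); then exactly 3 of the literal 't', then optionally a literal '4' (captured); then zero or more of a non-whitespace character (captured).
Matches: at [3:45] → 'zl4ttt0ttt4ps9ouzl4tt5tt45oizl4t4408ttt466'.
Every occurrence is swapped for '-'.

'2j3-'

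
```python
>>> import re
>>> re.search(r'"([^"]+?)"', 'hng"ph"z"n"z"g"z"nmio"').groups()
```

`re.search` scans for the first position where the pattern succeeds.
The match spans [3:7] → '"ph"'.
Captured: group 1 = 'ph'.

('ph',)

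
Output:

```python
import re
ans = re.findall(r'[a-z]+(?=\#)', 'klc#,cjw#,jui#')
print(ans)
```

['klc', 'cjw', 'jui']

Because the assertion is zero-width, the text it checks is not consumed and won't appear in the result.
With no groups in the pattern, `findall` gives back each whole match — 3 here.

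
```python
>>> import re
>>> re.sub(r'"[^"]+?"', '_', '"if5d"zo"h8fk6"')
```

'_zo_'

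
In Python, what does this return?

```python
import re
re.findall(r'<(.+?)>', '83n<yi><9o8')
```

['yi']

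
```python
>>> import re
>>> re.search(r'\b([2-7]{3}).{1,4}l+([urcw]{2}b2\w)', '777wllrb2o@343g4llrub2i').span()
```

(11, 23)

Pattern: a word boundary (`\b`, zero-width); then exactly 3 of a character in [2-7] (captured); then 1 to 4 of any character, then one or more of the literal 'l'; then exactly 2 of one of [urcw], then the literal 'b2', then a word character (captured).
The match spans [11:23] → '343g4llrub2i'.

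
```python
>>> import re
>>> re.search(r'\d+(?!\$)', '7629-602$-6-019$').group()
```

Because the assertion is negative and zero-width, positions next to the forbidden text are skipped.
The match spans [0:4] → '7629'.

'7629'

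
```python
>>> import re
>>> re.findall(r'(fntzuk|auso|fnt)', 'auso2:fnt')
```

`findall` collects group 1 from each match (2 total).

['auso', 'fnt']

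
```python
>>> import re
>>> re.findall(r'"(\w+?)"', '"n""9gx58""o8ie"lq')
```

['n', '9gx58', 'o8ie']

Matches: at [0:3] match '"n"', group 1 = 'n'; at [3:10] match '"9gx58"', group 1 = '9gx58'; at [10:16] match '"o8ie"', group 1 = 'o8ie'.
Because there's exactly one group, `findall` drops the full match and keeps group 1 from each hit.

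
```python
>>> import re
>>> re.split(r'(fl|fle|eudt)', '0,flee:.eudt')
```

Alternation tries branches left to right and keeps the first one that lets the overall match succeed at that position.
`re.split` interleaves the captured-group text with the surrounding fragments.

['0,', 'fl', 'ee:.', 'eudt', '']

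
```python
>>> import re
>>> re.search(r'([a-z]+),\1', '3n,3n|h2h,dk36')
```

None

`\1` has to match the exact text group 1 already captured.
`re.search` scans for the first position where the pattern succeeds.
Here the pattern never matches, so the call returns None.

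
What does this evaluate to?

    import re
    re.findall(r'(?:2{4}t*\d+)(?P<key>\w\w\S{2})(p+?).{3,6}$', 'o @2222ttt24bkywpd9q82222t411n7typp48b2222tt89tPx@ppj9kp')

Pattern: exactly 4 of a literal '2', then zero or more of a literal 't', then one or more of a digit (non-capturing group); then a word character, then a word character, then exactly 2 of a non-whitespace character (captured as 'key'); then one or more of a literal 'p' (lazy) (captured); then 3 to 6 of any character; then anchored at the end.
A non-greedy quantifier consumes as few characters as it can — just enough that the remainder of the pattern still matches from where it stops; whatever follows it matches normally.
Matches: at [38:56] match '2222tt89tPx@ppj9kp', groups = ('tPx@', 'p').
Multiple groups make `findall` return tuples — one 2-tuple for the one match.

[('tPx@', 'p')]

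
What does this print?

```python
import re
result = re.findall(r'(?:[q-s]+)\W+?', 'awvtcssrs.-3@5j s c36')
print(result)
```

['ssrs.', 's ']

Pattern: one or more of a character in [q-s] (non-capturing group); then one or more of a non-word character (lazy).
Because the quantifier is non-greedy, it stops expanding at the earliest point where the rest of the pattern can succeed.
Matches: at [5:10] → 'ssrs.'; at [16:18] → 's '.
No capturing groups, so `findall` returns the 2 full match strings.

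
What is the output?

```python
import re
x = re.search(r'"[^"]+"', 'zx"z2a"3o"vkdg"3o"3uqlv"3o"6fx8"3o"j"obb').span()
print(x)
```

The match spans [2:7] → '"z2a"'.

(2, 7)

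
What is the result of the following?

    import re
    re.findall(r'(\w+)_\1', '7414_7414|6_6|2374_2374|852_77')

['7414', '6', '2374']

The backreference `\1` re-matches whatever the first group consumed, character for character.
Walking the string: at [0:9] match '7414_7414', group 1 = '7414'; at [10:13] match '6_6', group 1 = '6'; at [14:23] match '2374_2374', group 1 = '2374'.
Because there's exactly one group, `findall` drops the full match and keeps group 1 from each hit.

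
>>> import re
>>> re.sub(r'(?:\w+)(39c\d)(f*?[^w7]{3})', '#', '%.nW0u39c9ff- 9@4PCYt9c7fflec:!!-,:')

The pattern matches one or more of a word character (non-capturing group); then the literal '39c', then a digit (captured); then zero or more of the literal 'f' (lazy), then exactly 3 of any character except [w7] (captured).
A non-greedy quantifier consumes as few characters as it can — just enough that the remainder of the pattern still matches from where it stops; whatever follows it matches normally.
Matches: at [2:13] → 'nW0u39c9ff-'.
Every occurrence is swapped for '#'.

'%.# 9@4PCYt9c7fflec:!!-,:'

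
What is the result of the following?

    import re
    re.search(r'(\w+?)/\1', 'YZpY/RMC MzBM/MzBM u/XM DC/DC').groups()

`\1` has to match the exact text group 1 already captured.
`re.search` scans for the first position where the pattern succeeds.
The match spans [9:18] → 'MzBM/MzBM'.
Captured: group 1 = 'MzBM'.

('MzBM',)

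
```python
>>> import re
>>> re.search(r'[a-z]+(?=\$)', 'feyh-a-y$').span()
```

The `(?=…)`/`(?<=…)` assertion just peeks at neighbouring text; it doesn't advance the match position.
The match spans [7:8] → 'y'.

(7, 8)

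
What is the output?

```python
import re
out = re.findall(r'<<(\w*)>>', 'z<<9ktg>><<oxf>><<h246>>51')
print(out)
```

Walking the string: at [1:9] match '<<9ktg>>', group 1 = '9ktg'; at [9:16] match '<<oxf>>', group 1 = 'oxf'; at [16:24] match '<<h246>>', group 1 = 'h246'.
With a single group, `findall` returns only what that group captured — 3 items.

['9ktg', 'oxf', 'h246']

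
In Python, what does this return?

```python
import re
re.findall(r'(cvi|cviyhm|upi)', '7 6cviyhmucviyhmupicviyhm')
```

Alternation isn't longest-match — the leftmost alternative that fits at this position is chosen.
Walking the string: at [3:6] match 'cvi', group 1 = 'cvi'; at [10:13] match 'cvi', group 1 = 'cvi'; at [16:19] match 'upi', group 1 = 'upi'; at [19:22] match 'cvi', group 1 = 'cvi'.
`findall` collects group 1 from each match (4 total).

['cvi', 'cvi', 'upi', 'cvi']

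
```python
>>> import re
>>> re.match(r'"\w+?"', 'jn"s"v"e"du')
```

With `match`, the pattern is implicitly anchored at the beginning.
Here the pattern fails at index 0, so the call returns None.

None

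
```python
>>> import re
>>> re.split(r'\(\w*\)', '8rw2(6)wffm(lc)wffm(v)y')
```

The string is cut at each match, leaving 4 pieces.

['8rw2', 'wffm', 'wffm', 'y']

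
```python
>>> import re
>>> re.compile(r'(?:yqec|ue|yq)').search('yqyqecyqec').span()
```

`search` walks the string left to right and returns the first match it finds.
The match spans [0:2] → 'yq'.

(0, 2)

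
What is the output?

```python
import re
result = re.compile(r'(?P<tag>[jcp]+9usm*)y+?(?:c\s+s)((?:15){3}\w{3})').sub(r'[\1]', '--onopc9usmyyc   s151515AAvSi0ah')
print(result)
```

The pattern matches one or more of one of [jcp], then the literal '9us', then zero or more of the literal 'm' (captured as 'tag'); then one or more of a literal 'y' (lazy); then a literal 'c', then one or more of whitespace, then the literal 's' (non-capturing group); then the literal '15' repeated 3 times, then exactly 3 of a word character (captured).
Matches: at [5:27] → 'pc9usmyyc   s151515AAv'.
`\1` in the replacement pulls in group 1's text for each match.

--ono[pc9usm]Si0ah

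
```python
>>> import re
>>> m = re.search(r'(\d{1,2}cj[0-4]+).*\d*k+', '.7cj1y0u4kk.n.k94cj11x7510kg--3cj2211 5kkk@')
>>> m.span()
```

(1, 42)

The pattern matches 1 to 2 of a digit, then the literal 'cj', then one or more of a character in [0-4] (captured); then zero or more of any character, then zero or more of a digit, then one or more of a literal 'k'.
`re.search` scans for the first position where the pattern succeeds.
The match spans [1:42] → '7cj1y0u4kk.n.k94cj11x7510kg--3cj2211 5kkk'.
Captured: group 1 = '7cj1'.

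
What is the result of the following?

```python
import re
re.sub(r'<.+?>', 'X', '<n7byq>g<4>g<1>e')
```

With the lazy modifier that quantifier settles for the fewest repetitions that let the rest of the pattern succeed (the atoms after it are unaffected and can still be greedy).
`sub` substitutes 'X' at each match site.

'XgXgXe'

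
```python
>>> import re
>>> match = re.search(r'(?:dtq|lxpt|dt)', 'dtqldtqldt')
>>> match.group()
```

'dtq'

The regex engine tests alternatives in the order written; an earlier branch that matches wins even if a later one would match more.
`search` walks the string left to right and returns the first match it finds.
The match spans [0:3] → 'dtq'.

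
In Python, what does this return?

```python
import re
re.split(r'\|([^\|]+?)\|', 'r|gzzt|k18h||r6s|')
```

The group in the pattern means `split` returns the separators' captures alongside the pieces.

['r', 'gzzt', 'k18h|', 'r6s', '']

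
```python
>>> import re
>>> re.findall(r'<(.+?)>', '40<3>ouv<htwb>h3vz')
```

['3', 'htwb']

`findall` collects group 1 from each match (2 total).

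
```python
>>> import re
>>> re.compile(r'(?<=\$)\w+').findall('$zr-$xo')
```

['zr', 'xo']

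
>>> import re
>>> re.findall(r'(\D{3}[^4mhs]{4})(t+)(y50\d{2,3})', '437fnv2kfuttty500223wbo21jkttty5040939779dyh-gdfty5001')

[('fnv2kfu', 'ttt', 'y50022'), ('wbo21jk', 'ttt', 'y50409'), ('dyh-gdf', 't', 'y5001')]

The pattern matches exactly 3 of a non-digit, then exactly 4 of any character except [4mhs] (captured); then one or more of a literal 't' (captured); then the literal 'y50', then 2 to 3 of a digit (captured).
Matches: at [3:19] match 'fnv2kfuttty50022', groups = ('fnv2kfu', 'ttt', 'y50022'); at [20:36] match 'wbo21jkttty50409', groups = ('wbo21jk', 'ttt', 'y50409'); at [41:54] match 'dyh-gdfty5001', groups = ('dyh-gdf', 't', 'y5001').
Multiple groups make `findall` return tuples — one 3-tuple for each match.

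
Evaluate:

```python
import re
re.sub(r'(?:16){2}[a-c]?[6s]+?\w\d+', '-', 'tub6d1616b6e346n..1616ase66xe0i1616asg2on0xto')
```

'tub6d-n..-xe0i-on0xto'

`sub` substitutes '-' at each match site.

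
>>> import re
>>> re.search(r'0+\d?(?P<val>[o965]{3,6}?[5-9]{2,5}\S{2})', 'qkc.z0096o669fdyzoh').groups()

The match spans [5:15] → '0096o669fd'.
Captured: group 1 = '6o669fd'.

('6o669fd',)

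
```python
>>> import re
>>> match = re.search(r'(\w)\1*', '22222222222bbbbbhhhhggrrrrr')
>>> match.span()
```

A backreference is literal: `\1` must see the identical characters the first group matched.
The match spans [0:11] → '22222222222'.

(0, 11)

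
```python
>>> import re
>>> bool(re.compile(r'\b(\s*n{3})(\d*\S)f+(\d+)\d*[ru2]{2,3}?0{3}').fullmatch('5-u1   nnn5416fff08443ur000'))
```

False

`re.fullmatch` requires the pattern to consume the entire string.
Here the pattern can't cover the whole string, so the call returns None, and `bool(None)` is False.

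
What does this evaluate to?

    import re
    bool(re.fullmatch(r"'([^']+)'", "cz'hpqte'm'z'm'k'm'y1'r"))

False

`re.fullmatch` is like wrapping the pattern in `^…$` (in single-line mode).
Here the pattern can't cover the whole string, so the call returns None, and `bool(None)` is False.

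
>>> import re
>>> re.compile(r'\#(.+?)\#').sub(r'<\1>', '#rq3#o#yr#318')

'<rq3>o<yr>318'

Matches: at [0:5] → '#rq3#'; at [6:10] → '#yr#'.
`\1` in the replacement pulls in group 1's text for each match.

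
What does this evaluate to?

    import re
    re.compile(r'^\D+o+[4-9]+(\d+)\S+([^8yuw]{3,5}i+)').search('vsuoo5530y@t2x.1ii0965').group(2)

'.1ii'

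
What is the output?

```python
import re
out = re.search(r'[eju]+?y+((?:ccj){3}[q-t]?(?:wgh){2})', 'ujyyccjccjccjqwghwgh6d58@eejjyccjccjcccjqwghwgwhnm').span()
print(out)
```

This matches one or more of one of [eju] (lazy), then one or more of a literal 'y'; then the literal 'ccj' repeated 3 times, then optionally a character in [q-t], then the literal 'wgh' repeated 2 times (captured).
`re.search` scans for the first position where the pattern succeeds.
The match spans [0:20] → 'ujyyccjccjccjqwghwgh'.
Captured: group 1 = 'ccjccjccjqwghwgh'.

(0, 20)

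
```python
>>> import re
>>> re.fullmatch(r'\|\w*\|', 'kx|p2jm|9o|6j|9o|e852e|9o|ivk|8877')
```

`re.fullmatch` is like wrapping the pattern in `^…$` (in single-line mode).
Here the pattern can't cover the whole string, so the call returns None.

None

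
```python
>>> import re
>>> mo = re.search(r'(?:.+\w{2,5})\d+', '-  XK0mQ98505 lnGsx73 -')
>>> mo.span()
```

(0, 21)

Pattern: one or more of any character, then 2 to 5 of a word character (non-capturing group); then one or more of a digit.
`re.search` tries every starting position until one works.
The match spans [0:21] → '-  XK0mQ98505 lnGsx73'.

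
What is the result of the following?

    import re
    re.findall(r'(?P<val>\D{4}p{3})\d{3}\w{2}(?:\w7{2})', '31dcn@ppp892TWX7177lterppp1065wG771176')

This matches exactly 4 of a non-digit, then exactly 3 of the literal 'p' (captured as 'val'); then exactly 3 of a digit, then exactly 2 of a word character; then a word character, then exactly 2 of the literal '7' (non-capturing group).
Scanning left to right: at [19:34] match 'lterppp1065wG77', group 1 = 'lterppp'.
Because there's exactly one group, `findall` drops the full match and keeps group 1 from the one hit.

['lterppp']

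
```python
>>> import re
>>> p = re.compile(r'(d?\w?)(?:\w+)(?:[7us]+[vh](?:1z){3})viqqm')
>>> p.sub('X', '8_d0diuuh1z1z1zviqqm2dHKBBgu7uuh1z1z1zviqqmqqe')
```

This matches optionally a literal 'd', then optionally a word character (captured); then one or more of a word character (non-capturing group); then one or more of one of [7us], then one of [vh], then the literal '1z' repeated 3 times (non-capturing group); then the literal 'vi', then the literal 'qqm'.
Matches: at [0:43] → '8_d0diuuh1z1z1zviqqm2dHKBBgu7uuh1z1z1zviqqm'.
`sub` substitutes 'X' at each match site.

'Xqqe'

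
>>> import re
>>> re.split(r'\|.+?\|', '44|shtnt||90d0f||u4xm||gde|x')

['44', '', '', '', 'x']

Matches to split on: at [2:9] → '|shtnt|'; at [9:16] → '|90d0f|'; at [16:22] → '|u4xm|'; at [22:27] → '|gde|'.
`split` removes every match and returns the 5 fragments in between.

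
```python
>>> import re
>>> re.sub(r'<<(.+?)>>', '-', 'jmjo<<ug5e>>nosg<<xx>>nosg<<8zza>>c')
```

Lazy quantifiers expand one character at a time until the remainder of the pattern can match.
Matches: at [4:12] → '<<ug5e>>'; at [16:22] → '<<xx>>'; at [26:34] → '<<8zza>>'.
Every occurrence is swapped for '-'.

'jmjo-nosg-nosg-c'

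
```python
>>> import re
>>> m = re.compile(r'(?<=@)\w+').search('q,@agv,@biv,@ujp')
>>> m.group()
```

'agv'

Lookahead/lookbehind check context without consuming it, so the matched span excludes the asserted characters.
The match spans [3:6] → 'agv'.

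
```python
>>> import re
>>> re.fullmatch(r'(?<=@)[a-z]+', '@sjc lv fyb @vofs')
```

`fullmatch` succeeds only if the pattern covers the string from start to end.
Here there's no way to consume every character, so the call returns None.

None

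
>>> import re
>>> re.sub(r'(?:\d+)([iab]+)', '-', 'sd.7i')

The pattern matches one or more of a digit (non-capturing group); then one or more of one of [iab] (captured).
Matches: at [3:5] → '7i'.
Every occurrence is swapped for '-'.

'sd.-'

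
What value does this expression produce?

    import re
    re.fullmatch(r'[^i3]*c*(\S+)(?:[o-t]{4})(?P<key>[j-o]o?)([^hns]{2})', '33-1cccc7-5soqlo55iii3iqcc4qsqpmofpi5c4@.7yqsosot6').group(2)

'o'

This matches zero or more of any character except [i3], then zero or more of the literal 'c'; then one or more of a non-whitespace character (captured); then exactly 4 of a character in [o-t] (non-capturing group); then a character in [j-o], then optionally the literal 'o' (captured as 'key'); then exactly 2 of any character except [hns] (captured).
`re.fullmatch` is like wrapping the pattern in `^…$` (in single-line mode).
The match spans [0:50] → '33-1cccc7-5soqlo55iii3iqcc4qsqpmofpi5c4@.7yqsosot6'.
Captured: group 1 = '33-1cccc7-5soqlo55iii3iqcc4qsqpmofpi5c4@.7y', group 2 = 'o', group 3 = 't6'.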